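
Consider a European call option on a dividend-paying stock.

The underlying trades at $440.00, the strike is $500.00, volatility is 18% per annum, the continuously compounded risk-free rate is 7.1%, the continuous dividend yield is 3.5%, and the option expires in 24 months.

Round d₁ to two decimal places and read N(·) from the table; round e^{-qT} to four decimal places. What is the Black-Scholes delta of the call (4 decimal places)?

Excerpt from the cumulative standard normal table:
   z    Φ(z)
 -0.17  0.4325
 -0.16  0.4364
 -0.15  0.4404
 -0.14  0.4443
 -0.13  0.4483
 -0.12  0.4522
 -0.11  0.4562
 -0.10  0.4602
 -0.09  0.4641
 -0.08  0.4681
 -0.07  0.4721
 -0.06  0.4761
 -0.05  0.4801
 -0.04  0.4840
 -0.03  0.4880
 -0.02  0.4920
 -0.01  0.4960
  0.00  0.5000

0.4327

σ√T = 0.18·√2 = 0.2546
d₁ = [ln(440/500) + (0.071 − 0.035 + 0.18²/2)·2] / 0.2546 = [-0.1278 + 0.1044] / 0.2546 = -0.0921 which rounds to -0.09
N(d₁) = N(-0.09) = 0.4641
Δ_call = exp(−qT)·N(d₁) = 0.9324·0.4641 = 0.4327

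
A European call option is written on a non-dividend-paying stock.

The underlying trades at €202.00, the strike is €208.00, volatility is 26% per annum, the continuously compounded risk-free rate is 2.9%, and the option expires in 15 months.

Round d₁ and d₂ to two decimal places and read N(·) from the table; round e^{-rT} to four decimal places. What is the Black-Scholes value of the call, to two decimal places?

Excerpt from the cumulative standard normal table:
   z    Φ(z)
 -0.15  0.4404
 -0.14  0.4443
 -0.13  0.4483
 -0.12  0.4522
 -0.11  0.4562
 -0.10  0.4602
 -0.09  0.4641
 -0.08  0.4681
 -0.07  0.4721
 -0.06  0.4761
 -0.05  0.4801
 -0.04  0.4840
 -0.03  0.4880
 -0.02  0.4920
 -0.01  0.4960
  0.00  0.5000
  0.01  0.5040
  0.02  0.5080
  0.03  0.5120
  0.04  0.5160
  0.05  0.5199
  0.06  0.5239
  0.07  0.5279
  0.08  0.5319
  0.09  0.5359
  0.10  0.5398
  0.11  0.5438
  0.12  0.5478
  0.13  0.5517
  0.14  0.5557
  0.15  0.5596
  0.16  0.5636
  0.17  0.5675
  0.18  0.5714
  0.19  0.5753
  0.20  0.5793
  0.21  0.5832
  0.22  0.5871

σ√T = 0.26 × 1.1180 = 0.2907
ln(S/K) + (r + σ²/2)T = ln(202/208) + (0.029 + 0.26²/2)·1.25 = -0.0293 + 0.0785 = 0.0492
d₁ = 0.0492 / 0.2907 = 0.1694 → 0.17
d₂ = d₁ − σ√T = 0.1694 − 0.2907 = -0.1213 → -0.12
exp(−rT) = exp(−0.029·1.25) = 0.9644
N(d₁) = N(0.17) = 0.5675;  N(d₂) = N(-0.12) = 0.4522
C = 202·0.5675 − 208·0.9644·0.4522 = 114.6350 − 90.7091 = 23.9259

€23.93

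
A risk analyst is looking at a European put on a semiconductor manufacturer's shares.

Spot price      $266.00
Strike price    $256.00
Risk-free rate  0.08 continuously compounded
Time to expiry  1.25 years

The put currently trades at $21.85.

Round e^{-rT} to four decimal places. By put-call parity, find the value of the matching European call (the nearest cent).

e^(−rT) = e^(−0.08·1.25) = 0.9048
Put-call parity: C − P = S − K·e^(−rT) = 266 − 256·0.9048 = 266 − 231.6288 = 34.3712
C = P + (C − P) = 21.85 + (34.3712) = 56.2212

$56.22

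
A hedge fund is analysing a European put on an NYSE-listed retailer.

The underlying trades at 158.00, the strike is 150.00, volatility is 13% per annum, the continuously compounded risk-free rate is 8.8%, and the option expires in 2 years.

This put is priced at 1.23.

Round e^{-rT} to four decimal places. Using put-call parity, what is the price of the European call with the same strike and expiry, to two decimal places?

33.44

e^(−rT) = e^(−0.088·2) = 0.8386
Put-call parity: C − P = S − K·e^(−rT) = 158 − 150·0.8386 = 158 − 125.7900 = 32.2100
C = P + (C − P) = 1.23 + (32.2100) = 33.4400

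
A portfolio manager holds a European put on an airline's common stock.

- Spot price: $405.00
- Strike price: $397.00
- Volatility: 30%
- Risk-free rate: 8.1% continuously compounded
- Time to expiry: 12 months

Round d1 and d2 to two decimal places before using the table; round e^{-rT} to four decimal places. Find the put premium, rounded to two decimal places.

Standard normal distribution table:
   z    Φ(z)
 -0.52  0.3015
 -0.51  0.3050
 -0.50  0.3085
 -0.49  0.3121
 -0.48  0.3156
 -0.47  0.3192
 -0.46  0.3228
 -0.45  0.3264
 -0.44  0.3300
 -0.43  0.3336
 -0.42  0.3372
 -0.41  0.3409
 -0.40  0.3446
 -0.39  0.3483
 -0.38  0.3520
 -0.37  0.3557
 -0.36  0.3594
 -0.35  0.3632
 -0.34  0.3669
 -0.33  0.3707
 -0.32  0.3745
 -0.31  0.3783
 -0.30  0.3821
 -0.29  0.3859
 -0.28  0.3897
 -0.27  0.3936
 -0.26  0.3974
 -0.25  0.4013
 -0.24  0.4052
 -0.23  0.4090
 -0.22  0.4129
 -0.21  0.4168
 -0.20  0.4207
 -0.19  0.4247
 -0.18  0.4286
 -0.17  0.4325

$29.09

T = 1;  σ√T = 0.3000
d₁ = [ln(405/397) + (0.081 + ½·0.3²)·1] / (σ√T) = (0.0200 + 0.1260) / 0.3000 = 0.4865 → 0.49
d₂ = 0.4865 − 0.3000 = 0.1865 → 0.19
e^(−rT) = e^(−0.081·1) = 0.9222
P = 397·0.9222·N(-0.19) − 405·N(-0.49) = 397·0.9222·0.4247 − 405·0.3121 = 155.4884 − 126.4005 = 29.0879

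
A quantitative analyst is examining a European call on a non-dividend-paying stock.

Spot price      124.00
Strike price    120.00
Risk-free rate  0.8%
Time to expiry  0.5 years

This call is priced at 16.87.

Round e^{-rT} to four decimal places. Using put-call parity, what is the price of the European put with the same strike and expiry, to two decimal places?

exp(−rT) = exp(−0.008·0.5) = 0.9960
Put-call parity: C − P = S − K·e^(−rT) = 124 − 120·0.9960 = 124 − 119.5200 = 4.4800
P = C − (C − P) = 16.87 − (4.4800) = 12.3900

12.39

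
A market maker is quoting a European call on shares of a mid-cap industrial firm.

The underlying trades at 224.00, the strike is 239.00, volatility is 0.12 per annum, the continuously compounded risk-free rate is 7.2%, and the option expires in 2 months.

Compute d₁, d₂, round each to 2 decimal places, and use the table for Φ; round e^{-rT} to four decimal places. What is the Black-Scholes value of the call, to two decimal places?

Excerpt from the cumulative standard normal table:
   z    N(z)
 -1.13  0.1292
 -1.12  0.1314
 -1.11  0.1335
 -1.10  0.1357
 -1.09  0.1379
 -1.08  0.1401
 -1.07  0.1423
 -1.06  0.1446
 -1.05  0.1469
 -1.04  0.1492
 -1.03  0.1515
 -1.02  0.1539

T = 0.1667;  σ√T = 0.0490
d₁ = [ln(224/239) + (0.072 + 0.12²/2)·0.1667] / 0.0490 = [-0.0648 + 0.0132] / 0.0490 = -1.0536 which rounds to -1.05
d₂ = d₁ − σ√T = -1.0536 − 0.0490 = -1.1026 which rounds to -1.10
e^(−rT) = e^(−0.072·0.1667) = 0.9881
N(d₁) = N(-1.05) = 0.1469;  N(d₂) = N(-1.10) = 0.1357
C = 224·0.1469 − 239·0.9881·0.1357 = 32.9056 − 32.0464 = 0.8592

0.86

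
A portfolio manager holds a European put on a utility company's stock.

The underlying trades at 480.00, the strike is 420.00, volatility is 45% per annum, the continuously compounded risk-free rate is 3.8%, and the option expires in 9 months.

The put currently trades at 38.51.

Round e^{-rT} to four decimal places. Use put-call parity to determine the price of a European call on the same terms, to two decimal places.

110.31

e^(−rT) = e^(−0.038·0.75) = 0.9719
Put-call parity: C − P = S − K·e^(−rT) = 480 − 420·0.9719 = 480 − 408.1980 = 71.8020
C = P + (C − P) = 38.51 + (71.8020) = 110.3120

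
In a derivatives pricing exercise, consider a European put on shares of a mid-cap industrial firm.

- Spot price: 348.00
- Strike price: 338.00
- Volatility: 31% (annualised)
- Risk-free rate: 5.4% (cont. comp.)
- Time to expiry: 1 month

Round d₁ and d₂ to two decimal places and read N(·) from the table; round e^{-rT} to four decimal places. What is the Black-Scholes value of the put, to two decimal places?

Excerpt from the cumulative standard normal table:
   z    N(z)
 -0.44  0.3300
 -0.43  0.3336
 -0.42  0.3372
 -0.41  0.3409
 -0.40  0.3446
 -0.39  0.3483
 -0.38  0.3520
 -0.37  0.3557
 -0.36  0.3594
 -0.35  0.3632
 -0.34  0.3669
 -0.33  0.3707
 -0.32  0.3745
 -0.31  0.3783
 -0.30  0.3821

T = 0.08333;  σ√T = 0.0895
d₁ = [ln(348/338) + (0.054 + 0.31²/2)·0.08333] / 0.0895 = [0.0292 + 0.0085] / 0.0895 = 0.4208 → 0.42
d₂ = d₁ − σ√T = 0.4208 − 0.0895 = 0.3314 → 0.33
exp(−rT) = exp(−0.054·0.08333) = 0.9955
N(−d₂) = N(-0.33) = 0.3707;  N(−d₁) = N(-0.42) = 0.3372
P = 338·0.9955·0.3707 − 348·0.3372 = 124.7328 − 117.3456 = 7.3872

7.39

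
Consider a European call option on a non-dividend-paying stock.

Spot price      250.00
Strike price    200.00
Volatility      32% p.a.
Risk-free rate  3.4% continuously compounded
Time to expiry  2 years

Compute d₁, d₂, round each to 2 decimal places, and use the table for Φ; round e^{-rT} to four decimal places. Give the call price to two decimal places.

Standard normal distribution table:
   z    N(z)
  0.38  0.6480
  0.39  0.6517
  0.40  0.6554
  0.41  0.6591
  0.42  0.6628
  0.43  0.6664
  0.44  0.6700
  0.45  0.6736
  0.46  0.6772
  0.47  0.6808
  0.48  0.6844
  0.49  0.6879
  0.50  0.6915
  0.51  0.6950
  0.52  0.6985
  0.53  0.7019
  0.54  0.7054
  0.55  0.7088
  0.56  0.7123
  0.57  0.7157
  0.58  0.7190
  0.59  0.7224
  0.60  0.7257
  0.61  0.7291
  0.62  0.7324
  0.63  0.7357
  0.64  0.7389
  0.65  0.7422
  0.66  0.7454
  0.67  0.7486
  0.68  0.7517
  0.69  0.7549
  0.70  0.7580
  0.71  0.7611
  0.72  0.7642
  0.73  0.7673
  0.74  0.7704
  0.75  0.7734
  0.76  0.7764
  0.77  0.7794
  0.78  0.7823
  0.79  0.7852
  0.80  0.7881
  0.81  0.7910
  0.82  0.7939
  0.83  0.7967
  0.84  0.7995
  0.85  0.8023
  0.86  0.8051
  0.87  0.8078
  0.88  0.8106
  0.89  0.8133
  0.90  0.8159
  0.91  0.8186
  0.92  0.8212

σ√T = 0.32 × 1.4142 = 0.4525
ln(S/K) + (r + σ²/2)T = ln(250/200) + (0.034 + 0.32²/2)·2 = 0.2231 + 0.1704 = 0.3935
d₁ = 0.3935 / 0.4525 = 0.8696 ≈ 0.87
d₂ = d₁ − σ√T = 0.8696 − 0.4525 = 0.4171 ≈ 0.42
e^(−rT) = e^(−0.034·2) = 0.9343
N(d₁) = N(0.87) = 0.8078;  N(d₂) = N(0.42) = 0.6628
C = 250·0.8078 − 200·0.9343·0.6628 = 201.9500 − 123.8508 = 78.0992

78.10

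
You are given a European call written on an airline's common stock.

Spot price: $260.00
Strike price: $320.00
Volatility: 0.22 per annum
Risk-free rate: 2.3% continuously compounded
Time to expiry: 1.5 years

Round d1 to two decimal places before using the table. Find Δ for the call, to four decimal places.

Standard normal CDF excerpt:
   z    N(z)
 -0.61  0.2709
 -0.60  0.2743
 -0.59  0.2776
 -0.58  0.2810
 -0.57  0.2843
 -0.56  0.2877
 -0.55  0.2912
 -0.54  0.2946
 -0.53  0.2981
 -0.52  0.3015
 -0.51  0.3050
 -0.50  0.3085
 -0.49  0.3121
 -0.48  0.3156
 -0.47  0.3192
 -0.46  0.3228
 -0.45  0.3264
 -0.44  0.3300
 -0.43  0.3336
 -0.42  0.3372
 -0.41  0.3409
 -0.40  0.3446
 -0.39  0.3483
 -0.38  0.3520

σ√T = 0.22·√1.5 = 0.2694
d₁ = [ln(260/320) + (0.023 + 0.22²/2)·1.5] / 0.2694 = [-0.2076 + 0.0708] / 0.2694 = -0.5079 ≈ -0.51
N(d₁) = N(-0.51) = 0.3050
Δ_call = N(d₁) = 0.3050

0.3050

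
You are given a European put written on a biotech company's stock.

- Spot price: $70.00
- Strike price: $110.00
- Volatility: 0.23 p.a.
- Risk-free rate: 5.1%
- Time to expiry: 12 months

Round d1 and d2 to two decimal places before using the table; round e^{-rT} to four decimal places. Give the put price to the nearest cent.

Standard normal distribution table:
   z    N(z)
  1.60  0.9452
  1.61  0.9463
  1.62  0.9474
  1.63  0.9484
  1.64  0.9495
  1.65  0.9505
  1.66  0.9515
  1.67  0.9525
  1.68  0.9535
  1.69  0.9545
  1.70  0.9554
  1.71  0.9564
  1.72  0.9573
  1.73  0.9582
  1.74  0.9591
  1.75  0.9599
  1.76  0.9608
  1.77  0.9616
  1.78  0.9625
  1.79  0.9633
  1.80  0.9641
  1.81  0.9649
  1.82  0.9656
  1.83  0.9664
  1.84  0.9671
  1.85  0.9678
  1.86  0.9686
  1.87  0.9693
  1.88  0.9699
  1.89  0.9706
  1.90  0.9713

$34.86

σ√T = 0.23 × 1.0000 = 0.2300
ln(S/K) + (r + σ²/2)T = ln(70/110) + (0.051 + 0.23²/2)·1 = -0.4520 + 0.0774 = -0.3745
d₁ = -0.3745 / 0.2300 = -1.6284 → -1.63
d₂ = d₁ − σ√T = -1.6284 − 0.2300 = -1.8584 → -1.86
exp(−rT) = exp(−0.051·1) = 0.9503
N(−d₂) = N(1.86) = 0.9686;  N(−d₁) = N(1.63) = 0.9484
P = 110·0.9503·0.9686 − 70·0.9484 = 101.2507 − 66.3880 = 34.8627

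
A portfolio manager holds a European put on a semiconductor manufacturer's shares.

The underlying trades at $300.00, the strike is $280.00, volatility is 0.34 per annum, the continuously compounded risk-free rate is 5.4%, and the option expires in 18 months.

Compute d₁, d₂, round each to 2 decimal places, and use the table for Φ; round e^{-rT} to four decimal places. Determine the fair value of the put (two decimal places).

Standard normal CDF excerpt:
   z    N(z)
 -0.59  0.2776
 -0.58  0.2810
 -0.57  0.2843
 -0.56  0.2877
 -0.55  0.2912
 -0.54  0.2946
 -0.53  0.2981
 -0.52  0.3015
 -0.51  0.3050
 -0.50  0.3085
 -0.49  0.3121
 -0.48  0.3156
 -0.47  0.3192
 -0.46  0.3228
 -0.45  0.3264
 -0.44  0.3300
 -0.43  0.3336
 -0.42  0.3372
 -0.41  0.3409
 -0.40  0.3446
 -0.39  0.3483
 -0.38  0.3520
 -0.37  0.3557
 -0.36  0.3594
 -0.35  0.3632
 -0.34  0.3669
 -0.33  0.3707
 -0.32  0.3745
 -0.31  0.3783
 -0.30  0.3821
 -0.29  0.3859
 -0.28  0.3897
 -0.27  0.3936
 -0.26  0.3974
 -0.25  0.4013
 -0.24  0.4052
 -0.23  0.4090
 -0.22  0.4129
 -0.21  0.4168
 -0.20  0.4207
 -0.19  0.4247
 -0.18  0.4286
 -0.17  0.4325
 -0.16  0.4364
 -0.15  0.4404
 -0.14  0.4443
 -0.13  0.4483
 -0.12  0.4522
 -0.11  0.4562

σ√T = 0.34·√1.5 = 0.4164
d₁ = [ln(300/280) + (0.054 + ½·0.34²)·1.5] / (σ√T) = (0.0690 + 0.1677) / 0.4164 = 0.5684 ≈ 0.57
d₂ = 0.5684 − 0.4164 = 0.1520 ≈ 0.15
exp(−rT) = exp(−0.054·1.5) = 0.9222
N(−d₂) = N(-0.15) = 0.4404;  N(−d₁) = N(-0.57) = 0.2843
P = 280·0.9222·0.4404 − 300·0.2843 = 113.7183 − 85.2900 = 28.4283

$28.43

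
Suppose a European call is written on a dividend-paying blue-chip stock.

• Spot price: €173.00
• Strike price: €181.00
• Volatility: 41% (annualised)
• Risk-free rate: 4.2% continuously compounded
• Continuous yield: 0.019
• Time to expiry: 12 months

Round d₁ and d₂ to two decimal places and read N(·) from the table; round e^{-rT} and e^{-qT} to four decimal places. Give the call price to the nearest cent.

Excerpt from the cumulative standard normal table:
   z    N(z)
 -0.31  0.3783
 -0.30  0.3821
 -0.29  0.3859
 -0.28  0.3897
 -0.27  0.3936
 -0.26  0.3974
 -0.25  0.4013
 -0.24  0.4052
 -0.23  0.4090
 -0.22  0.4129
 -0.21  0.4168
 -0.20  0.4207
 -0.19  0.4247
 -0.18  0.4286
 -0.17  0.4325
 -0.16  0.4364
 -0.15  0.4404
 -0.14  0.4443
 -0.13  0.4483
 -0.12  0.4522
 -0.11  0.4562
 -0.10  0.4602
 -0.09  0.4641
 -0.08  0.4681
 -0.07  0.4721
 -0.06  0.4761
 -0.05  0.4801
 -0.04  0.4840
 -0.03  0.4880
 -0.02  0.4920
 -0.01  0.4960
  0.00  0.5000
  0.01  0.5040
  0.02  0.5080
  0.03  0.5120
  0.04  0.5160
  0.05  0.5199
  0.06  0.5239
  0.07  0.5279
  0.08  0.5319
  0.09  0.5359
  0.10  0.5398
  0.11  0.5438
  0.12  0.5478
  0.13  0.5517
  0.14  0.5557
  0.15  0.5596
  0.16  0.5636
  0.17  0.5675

σ√T = 0.41·√1 = 0.4100
ln(S/K) + (r − q + σ²/2)T = ln(173/181) + (0.042 − 0.019 + 0.41²/2)·1 = -0.0452 + 0.1070 = 0.0618
d₁ = 0.0618 / 0.4100 = 0.1508 ⇒ 0.15
d₂ = d₁ − σ√T = 0.1508 − 0.4100 = -0.2592 ⇒ -0.26
exp(−qT) = exp(−0.019·1) = 0.9812;  exp(−rT) = exp(−0.042·1) = 0.9589
N(d₁) = N(0.15) = 0.5596;  N(d₂) = N(-0.26) = 0.3974
C = 173·0.9812·0.5596 − 181·0.9589·0.3974 = 94.9908 − 68.9731 = 26.0177

€26.02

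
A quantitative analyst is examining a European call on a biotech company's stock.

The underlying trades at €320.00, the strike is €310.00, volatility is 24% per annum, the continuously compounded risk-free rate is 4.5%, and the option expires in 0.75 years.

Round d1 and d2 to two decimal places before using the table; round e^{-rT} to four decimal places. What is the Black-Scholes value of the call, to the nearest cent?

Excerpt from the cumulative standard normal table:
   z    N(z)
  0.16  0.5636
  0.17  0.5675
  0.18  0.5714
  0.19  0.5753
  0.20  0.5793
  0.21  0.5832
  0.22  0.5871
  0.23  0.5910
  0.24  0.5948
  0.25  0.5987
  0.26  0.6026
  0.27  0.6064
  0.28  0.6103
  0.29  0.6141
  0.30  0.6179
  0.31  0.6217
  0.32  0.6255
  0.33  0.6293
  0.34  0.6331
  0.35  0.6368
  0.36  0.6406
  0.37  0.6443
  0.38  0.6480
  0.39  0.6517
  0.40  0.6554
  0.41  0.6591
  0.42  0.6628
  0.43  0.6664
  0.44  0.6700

σ√T = 0.24·√0.75 = 0.2078
ln(S/K) + (r + σ²/2)T = ln(320/310) + (0.045 + 0.24²/2)·0.75 = 0.0317 + 0.0554 = 0.0871
d₁ = 0.0871 / 0.2078 = 0.4191 which rounds to 0.42
d₂ = d₁ − σ√T = 0.4191 − 0.2078 = 0.2112 which rounds to 0.21
exp(−rT) = exp(−0.045·0.75) = 0.9668
C = 320·N(0.42) − 310·0.9668·N(0.21) = 320·0.6628 − 310·0.9668·0.5832 = 212.0960 − 174.7897 = 37.3063

€37.31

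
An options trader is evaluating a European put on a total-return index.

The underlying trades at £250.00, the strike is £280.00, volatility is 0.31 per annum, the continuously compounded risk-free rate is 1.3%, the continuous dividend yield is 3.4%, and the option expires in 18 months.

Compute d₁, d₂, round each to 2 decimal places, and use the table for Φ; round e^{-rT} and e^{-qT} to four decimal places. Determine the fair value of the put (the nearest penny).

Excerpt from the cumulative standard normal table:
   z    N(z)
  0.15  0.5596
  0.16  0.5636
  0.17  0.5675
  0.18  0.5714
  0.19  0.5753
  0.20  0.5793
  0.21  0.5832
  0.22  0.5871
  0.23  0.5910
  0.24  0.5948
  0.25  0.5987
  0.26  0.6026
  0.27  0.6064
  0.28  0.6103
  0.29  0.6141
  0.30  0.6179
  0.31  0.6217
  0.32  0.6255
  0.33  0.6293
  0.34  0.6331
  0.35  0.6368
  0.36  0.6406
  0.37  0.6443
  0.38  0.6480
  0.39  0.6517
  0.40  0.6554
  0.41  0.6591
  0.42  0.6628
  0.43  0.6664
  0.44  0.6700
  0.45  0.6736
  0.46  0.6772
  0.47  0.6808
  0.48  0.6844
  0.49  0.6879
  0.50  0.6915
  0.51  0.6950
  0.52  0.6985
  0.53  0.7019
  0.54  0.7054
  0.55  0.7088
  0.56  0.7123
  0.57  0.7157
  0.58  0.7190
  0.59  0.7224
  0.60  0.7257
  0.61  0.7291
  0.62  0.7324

£59.85

σ√T = 0.31·√1.5 = 0.3797
d₁ = [ln(250/280) + (0.013 − 0.034 + ½·0.31²)·1.5] / (σ√T) = (-0.1133 + 0.0406) / 0.3797 = -0.1916 ⇒ -0.19
d₂ = -0.1916 − 0.3797 = -0.5713 ⇒ -0.57
exp(−qT) = exp(−0.034·1.5) = 0.9503;  exp(−rT) = exp(−0.013·1.5) = 0.9807
N(−d₂) = N(0.57) = 0.7157;  N(−d₁) = N(0.19) = 0.5753
P = 280·0.9807·0.7157 − 250·0.9503·0.5753 = 196.5284 − 136.6769 = 59.8515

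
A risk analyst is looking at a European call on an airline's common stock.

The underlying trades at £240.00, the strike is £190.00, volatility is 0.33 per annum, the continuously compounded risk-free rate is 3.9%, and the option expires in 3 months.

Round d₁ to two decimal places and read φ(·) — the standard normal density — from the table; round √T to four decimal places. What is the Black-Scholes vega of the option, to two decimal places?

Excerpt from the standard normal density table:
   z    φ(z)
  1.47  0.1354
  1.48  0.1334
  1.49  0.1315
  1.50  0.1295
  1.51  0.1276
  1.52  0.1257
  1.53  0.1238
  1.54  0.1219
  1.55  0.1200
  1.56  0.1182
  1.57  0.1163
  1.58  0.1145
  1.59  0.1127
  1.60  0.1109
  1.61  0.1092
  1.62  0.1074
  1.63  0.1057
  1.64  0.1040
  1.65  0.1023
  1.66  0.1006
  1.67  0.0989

14.18

σ√T = 0.33 × 0.5000 = 0.1650
d₁ = [ln(240/190) + (0.039 + ½·0.33²)·0.25] / (σ√T) = (0.2336 + 0.0234) / 0.1650 = 1.5574 → 1.56
√T = √0.25 = 0.5000
φ(d₁) = φ(1.56) = 0.1182
vega = S·φ(d₁)·√T = 240·0.1182·0.5000 = 14.1840
(Vega is the same for a European call and put with the same parameters.)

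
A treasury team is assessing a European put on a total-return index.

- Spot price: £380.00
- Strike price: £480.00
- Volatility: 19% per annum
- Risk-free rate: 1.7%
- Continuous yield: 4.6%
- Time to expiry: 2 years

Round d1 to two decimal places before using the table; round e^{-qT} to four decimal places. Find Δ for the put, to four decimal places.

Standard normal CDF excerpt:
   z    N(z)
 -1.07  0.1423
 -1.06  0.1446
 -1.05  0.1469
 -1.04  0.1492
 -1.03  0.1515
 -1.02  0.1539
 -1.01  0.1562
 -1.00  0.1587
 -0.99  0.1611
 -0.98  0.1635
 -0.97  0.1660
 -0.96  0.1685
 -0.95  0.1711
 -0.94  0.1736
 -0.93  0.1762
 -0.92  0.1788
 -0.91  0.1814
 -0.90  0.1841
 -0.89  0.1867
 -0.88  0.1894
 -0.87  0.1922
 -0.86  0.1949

-0.7560

σ√T = 0.19 × 1.4142 = 0.2687
d₁ = [ln(380/480) + (0.017 − 0.046 + 0.19²/2)·2] / 0.2687 = [-0.2336 − 0.0219] / 0.2687 = -0.9509 ≈ -0.95
N(d₁) = N(-0.95) = 0.1711
Δ_put = e^(−qT)·(N(d₁) − 1) = 0.9121·(0.1711 − 1) = -0.7560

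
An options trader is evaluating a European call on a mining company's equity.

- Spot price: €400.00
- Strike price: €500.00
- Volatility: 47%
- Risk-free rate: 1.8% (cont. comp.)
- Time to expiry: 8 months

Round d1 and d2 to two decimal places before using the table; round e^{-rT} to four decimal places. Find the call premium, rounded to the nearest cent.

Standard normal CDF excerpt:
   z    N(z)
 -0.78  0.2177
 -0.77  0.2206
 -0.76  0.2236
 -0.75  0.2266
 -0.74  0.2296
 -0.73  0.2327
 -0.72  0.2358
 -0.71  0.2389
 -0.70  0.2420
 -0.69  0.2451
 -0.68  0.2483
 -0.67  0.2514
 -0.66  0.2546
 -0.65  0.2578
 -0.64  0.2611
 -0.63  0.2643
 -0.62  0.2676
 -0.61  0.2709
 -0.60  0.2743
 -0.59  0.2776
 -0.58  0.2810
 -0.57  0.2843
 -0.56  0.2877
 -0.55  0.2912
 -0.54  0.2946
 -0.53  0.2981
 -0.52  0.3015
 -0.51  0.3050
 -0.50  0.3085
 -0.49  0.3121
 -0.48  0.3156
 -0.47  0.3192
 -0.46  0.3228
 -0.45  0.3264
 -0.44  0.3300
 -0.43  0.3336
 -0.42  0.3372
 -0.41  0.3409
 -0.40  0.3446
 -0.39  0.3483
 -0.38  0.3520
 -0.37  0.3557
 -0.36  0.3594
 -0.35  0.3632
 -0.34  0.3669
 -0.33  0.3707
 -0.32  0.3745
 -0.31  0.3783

T = 0.6667;  σ√T = 0.3838
ln(S/K) + (r + σ²/2)T = ln(400/500) + (0.018 + 0.47²/2)·0.6667 = -0.2231 + 0.0856 = -0.1375
d₁ = -0.1375 / 0.3838 = -0.3583 → -0.36
d₂ = d₁ − σ√T = -0.3583 − 0.3838 = -0.7421 → -0.74
e^(−rT) = e^(−0.018·0.6667) = 0.9881
C = 400·N(-0.36) − 500·0.9881·N(-0.74) = 400·0.3594 − 500·0.9881·0.2296 = 143.7600 − 113.4339 = 30.3261

€30.33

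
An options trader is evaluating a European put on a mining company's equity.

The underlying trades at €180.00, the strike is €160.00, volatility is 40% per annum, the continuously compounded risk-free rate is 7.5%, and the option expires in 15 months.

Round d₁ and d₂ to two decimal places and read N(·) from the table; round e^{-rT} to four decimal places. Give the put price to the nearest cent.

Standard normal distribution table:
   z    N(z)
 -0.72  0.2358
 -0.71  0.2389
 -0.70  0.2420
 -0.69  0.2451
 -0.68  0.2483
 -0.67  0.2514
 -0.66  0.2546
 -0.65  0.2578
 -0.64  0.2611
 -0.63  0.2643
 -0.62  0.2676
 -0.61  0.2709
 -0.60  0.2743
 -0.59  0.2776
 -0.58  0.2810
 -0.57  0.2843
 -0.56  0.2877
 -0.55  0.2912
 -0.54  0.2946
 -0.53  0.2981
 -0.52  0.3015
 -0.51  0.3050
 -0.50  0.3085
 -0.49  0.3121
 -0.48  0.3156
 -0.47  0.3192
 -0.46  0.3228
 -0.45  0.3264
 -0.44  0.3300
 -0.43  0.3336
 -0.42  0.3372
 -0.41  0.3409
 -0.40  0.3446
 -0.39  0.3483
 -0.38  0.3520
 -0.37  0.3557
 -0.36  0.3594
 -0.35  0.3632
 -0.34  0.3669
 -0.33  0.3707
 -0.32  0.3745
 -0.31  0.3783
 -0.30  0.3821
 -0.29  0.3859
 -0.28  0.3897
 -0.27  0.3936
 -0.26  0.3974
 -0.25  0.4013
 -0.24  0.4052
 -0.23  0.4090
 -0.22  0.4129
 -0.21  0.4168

σ√T = 0.4 × 1.1180 = 0.4472
d₁ = [ln(180/160) + (0.075 + 0.4²/2)·1.25] / 0.4472 = [0.1178 + 0.1938] / 0.4472 = 0.6966 → 0.70
d₂ = d₁ − σ√T = 0.6966 − 0.4472 = 0.2494 → 0.25
e^(−rT) = e^(−0.075·1.25) = 0.9105
N(−d₂) = N(-0.25) = 0.4013;  N(−d₁) = N(-0.70) = 0.2420
P = 160·0.9105·0.4013 − 180·0.2420 = 58.4614 − 43.5600 = 14.9014

€14.90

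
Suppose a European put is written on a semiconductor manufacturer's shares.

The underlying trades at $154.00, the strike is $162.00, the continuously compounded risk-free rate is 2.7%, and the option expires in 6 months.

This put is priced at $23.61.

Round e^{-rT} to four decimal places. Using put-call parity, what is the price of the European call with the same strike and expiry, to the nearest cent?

$17.78

exp(−rT) = exp(−0.027·0.5) = 0.9866
Put-call parity: C − P = S − K·e^(−rT) = 154 − 162·0.9866 = 154 − 159.8292 = -5.8292
C = P + (C − P) = 23.61 + (-5.8292) = 17.7808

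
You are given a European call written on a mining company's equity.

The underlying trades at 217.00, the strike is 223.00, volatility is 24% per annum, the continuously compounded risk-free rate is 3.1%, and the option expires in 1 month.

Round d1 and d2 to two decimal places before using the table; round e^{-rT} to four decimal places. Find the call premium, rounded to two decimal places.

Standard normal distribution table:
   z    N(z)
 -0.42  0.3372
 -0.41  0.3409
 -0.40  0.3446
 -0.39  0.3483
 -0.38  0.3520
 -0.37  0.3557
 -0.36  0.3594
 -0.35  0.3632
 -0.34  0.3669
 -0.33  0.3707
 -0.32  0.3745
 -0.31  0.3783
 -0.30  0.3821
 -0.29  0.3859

σ√T = 0.24·√0.08333 = 0.0693
d₁ = [ln(217/223) + (0.031 + ½·0.24²)·0.08333] / (σ√T) = (-0.0273 + 0.0050) / 0.0693 = -0.3217 which rounds to -0.32
d₂ = -0.3217 − 0.0693 = -0.3910 which rounds to -0.39
exp(−rT) = exp(−0.031·0.08333) = 0.9974
C = 217·N(-0.32) − 223·0.9974·N(-0.39) = 217·0.3745 − 223·0.9974·0.3483 = 81.2665 − 77.4690 = 3.7975

3.80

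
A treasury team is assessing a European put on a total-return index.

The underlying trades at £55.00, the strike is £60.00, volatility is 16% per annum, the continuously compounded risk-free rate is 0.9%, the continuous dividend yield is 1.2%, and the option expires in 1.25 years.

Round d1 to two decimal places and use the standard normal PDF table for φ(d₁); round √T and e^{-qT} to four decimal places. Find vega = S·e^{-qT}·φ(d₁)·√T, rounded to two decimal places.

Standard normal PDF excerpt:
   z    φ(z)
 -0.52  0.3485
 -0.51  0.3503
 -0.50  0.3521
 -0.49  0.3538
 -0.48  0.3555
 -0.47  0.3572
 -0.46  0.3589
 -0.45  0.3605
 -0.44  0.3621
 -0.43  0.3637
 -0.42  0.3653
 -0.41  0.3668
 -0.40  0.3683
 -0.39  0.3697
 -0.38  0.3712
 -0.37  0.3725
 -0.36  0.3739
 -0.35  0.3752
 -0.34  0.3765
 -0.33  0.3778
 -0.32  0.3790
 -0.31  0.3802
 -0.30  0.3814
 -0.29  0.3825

22.13

T = 1.25;  σ√T = 0.1789
d₁ = [ln(55/60) + (0.009 − 0.012 + 0.16²/2)·1.25] / 0.1789 = [-0.0870 + 0.0123] / 0.1789 = -0.4179 → -0.42
√T = √1.25 = 1.1180
φ(d₁) = φ(-0.42) = 0.3653
e^(−qT) = e^(−0.012·1.25) = 0.9851
vega = S·e^(−qT)·φ(d₁)·√T = 55·0.9851·0.3653·1.1180 = 22.1276
(Vega is the same for a European call and put with the same parameters.)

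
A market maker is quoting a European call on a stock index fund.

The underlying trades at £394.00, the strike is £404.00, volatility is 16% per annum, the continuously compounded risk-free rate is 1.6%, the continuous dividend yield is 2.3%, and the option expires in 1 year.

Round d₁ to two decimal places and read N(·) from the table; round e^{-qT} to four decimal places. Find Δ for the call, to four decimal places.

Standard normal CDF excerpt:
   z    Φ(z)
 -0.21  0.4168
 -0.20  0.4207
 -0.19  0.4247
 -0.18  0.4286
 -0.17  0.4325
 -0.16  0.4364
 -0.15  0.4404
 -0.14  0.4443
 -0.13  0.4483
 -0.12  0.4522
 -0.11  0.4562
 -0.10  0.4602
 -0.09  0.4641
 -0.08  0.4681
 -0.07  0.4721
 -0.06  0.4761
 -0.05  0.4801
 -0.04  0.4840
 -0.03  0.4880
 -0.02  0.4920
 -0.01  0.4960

T = 1;  σ√T = 0.1600
d₁ = [ln(394/404) + (0.016 − 0.023 + 0.16²/2)·1] / 0.1600 = [-0.0251 + 0.0058] / 0.1600 = -0.1204 → -0.12
N(d₁) = N(-0.12) = 0.4522
Δ_call = exp(−qT)·N(d₁) = 0.9773·0.4522 = 0.4419

0.4419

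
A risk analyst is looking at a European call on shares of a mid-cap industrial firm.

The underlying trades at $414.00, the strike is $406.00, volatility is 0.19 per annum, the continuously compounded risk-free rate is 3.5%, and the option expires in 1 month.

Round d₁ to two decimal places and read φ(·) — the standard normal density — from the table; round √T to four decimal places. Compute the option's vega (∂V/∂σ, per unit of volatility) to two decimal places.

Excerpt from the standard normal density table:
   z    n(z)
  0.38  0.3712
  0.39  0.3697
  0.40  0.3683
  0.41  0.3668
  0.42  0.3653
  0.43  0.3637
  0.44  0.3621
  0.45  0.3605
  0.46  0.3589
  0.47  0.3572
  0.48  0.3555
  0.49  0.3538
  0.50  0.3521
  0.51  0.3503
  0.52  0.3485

43.28

σ√T = 0.19·√0.08333 = 0.0548
d₁ = [ln(414/406) + (0.035 + 0.19²/2)·0.08333] / 0.0548 = [0.0195 + 0.0044] / 0.0548 = 0.4364 ≈ 0.44
√T = √0.08333 = 0.2887
φ(d₁) = φ(0.44) = 0.3621
vega = S·φ(d₁)·√T = 414·0.3621·0.2887 = 43.2788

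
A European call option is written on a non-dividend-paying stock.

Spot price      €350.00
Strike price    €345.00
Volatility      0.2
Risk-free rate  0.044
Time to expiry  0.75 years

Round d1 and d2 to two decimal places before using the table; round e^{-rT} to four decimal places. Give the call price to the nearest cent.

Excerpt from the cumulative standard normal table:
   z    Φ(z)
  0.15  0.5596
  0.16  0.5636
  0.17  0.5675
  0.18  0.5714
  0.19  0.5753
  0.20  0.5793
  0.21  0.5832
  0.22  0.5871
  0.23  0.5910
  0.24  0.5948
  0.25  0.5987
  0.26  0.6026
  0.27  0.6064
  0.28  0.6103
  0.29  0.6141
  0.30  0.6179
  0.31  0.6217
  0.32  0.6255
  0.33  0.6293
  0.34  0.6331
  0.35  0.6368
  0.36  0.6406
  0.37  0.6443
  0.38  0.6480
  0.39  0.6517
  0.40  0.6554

T = 0.75;  σ√T = 0.1732
d₁ = [ln(350/345) + (0.044 + ½·0.2²)·0.75] / (σ√T) = (0.0144 + 0.0480) / 0.1732 = 0.3602 → 0.36
d₂ = 0.3602 − 0.1732 = 0.1870 → 0.19
exp(−rT) = exp(−0.044·0.75) = 0.9675
C = 350·N(0.36) − 345·0.9675·N(0.19) = 350·0.6406 − 345·0.9675·0.5753 = 224.2100 − 192.0279 = 32.1821

€32.18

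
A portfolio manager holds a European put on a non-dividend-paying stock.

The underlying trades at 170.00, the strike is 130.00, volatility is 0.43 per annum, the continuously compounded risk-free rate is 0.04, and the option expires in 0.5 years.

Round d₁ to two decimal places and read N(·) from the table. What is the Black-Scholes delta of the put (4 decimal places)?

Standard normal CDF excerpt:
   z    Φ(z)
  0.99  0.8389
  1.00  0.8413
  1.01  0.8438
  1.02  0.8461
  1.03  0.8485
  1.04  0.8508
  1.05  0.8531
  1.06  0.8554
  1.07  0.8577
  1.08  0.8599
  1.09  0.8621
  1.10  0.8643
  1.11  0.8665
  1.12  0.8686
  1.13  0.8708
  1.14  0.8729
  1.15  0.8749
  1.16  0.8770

-0.1357

σ√T = 0.43·√0.5 = 0.3041
d₁ = [ln(170/130) + (0.04 + 0.43²/2)·0.5] / 0.3041 = [0.2683 + 0.0662] / 0.3041 = 1.1001 ≈ 1.10
N(d₁) = N(1.10) = 0.8643
Δ_put = N(d₁) − 1 = 0.8643 − 1 = -0.1357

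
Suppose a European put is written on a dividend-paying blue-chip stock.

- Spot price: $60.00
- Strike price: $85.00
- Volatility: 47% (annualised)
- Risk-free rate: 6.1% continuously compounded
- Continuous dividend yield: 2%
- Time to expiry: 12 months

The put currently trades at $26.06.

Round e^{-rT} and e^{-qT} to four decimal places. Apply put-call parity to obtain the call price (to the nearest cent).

e^(−qT) = e^(−0.02·1) = 0.9802;  e^(−rT) = e^(−0.061·1) = 0.9408
Put-call parity: C − P = S·e^(−qT) − K·e^(−rT) = 60·0.9802 − 85·0.9408 = 58.8120 − 79.9680 = -21.1560
C = P + (C − P) = 26.06 + (-21.1560) = 4.9040

$4.90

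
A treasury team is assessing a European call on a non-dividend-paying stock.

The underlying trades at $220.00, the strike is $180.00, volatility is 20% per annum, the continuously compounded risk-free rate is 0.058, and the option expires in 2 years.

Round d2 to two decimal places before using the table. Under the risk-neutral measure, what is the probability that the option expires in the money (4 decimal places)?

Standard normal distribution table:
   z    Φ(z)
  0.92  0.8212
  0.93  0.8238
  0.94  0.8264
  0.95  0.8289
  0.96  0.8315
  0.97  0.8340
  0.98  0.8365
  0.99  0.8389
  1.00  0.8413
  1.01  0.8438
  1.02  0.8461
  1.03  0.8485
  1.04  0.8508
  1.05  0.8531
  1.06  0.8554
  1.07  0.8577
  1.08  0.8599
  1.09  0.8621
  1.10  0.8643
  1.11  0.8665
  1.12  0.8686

T = 2;  σ√T = 0.2828
d₁ = [ln(220/180) + (0.058 + 0.2²/2)·2] / 0.2828 = [0.2007 + 0.1560] / 0.2828 = 1.2610 ⇒ 1.26
d₂ = d₁ − σ√T = 1.2610 − 0.2828 = 0.9782 ⇒ 0.98
Pr(exercise) under Q = N(d₂) = 0.8365

0.8365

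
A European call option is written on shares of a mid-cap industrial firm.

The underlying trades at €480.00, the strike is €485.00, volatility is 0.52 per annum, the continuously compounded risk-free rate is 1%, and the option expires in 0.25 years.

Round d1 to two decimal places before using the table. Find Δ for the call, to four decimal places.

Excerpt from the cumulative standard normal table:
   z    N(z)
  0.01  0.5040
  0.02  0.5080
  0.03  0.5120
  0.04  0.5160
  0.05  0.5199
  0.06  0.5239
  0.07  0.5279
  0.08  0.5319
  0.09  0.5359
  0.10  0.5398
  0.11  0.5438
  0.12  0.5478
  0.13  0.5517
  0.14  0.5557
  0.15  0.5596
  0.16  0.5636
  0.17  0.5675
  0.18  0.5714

0.5398

σ√T = 0.52 × 0.5000 = 0.2600
d₁ = [ln(480/485) + (0.01 + ½·0.52²)·0.25] / (σ√T) = (-0.0104 + 0.0363) / 0.2600 = 0.0998 which rounds to 0.10
N(d₁) = N(0.10) = 0.5398
Δ_call = N(d₁) = 0.5398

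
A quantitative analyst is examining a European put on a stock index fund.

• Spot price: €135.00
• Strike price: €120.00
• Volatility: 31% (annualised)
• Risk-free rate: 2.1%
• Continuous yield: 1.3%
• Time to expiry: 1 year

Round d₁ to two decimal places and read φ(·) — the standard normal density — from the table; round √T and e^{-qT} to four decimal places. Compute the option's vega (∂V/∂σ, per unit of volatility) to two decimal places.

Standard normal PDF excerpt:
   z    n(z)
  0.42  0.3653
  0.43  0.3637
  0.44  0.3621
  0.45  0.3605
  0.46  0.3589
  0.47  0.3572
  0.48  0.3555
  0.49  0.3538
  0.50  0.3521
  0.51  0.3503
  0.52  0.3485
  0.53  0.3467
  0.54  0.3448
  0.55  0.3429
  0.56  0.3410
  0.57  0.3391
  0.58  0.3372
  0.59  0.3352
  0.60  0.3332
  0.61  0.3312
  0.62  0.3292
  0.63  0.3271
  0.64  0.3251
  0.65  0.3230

σ√T = 0.31 × 1.0000 = 0.3100
d₁ = [ln(135/120) + (0.021 − 0.013 + 0.31²/2)·1] / 0.3100 = [0.1178 + 0.0561] / 0.3100 = 0.5608 ⇒ 0.56
√T = √1 = 1.0000
φ(d₁) = φ(0.56) = 0.3410
exp(−qT) = exp(−0.013·1) = 0.9871
vega = S·exp(−qT)·φ(d₁)·√T = 135·0.9871·0.3410·1.0000 = 45.4411

45.44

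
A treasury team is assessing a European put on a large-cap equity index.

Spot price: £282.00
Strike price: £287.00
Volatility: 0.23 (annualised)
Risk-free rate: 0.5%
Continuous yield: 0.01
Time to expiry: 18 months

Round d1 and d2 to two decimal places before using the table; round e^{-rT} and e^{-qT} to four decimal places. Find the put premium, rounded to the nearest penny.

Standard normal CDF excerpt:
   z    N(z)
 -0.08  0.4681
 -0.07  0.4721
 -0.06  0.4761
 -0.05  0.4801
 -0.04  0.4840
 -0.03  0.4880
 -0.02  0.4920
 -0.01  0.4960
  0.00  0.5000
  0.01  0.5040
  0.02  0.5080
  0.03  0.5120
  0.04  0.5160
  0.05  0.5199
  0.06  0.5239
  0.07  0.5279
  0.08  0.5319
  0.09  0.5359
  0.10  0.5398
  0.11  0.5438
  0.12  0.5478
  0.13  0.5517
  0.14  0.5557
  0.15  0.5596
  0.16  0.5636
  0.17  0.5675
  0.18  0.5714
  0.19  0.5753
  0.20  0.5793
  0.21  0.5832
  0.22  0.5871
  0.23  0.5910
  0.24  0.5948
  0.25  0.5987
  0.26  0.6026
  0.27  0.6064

σ√T = 0.23 × 1.2247 = 0.2817
d₁ = [ln(282/287) + (0.005 − 0.01 + 0.23²/2)·1.5] / 0.2817 = [-0.0176 + 0.0322] / 0.2817 = 0.0518 which rounds to 0.05
d₂ = d₁ − σ√T = 0.0518 − 0.2817 = -0.2299 which rounds to -0.23
e^(−qT) = e^(−0.01·1.5) = 0.9851;  e^(−rT) = e^(−0.005·1.5) = 0.9925
N(−d₂) = N(0.23) = 0.5910;  N(−d₁) = N(-0.05) = 0.4801
P = 287·0.9925·0.5910 − 282·0.9851·0.4801 = 168.3449 − 133.3709 = 34.9740

£34.97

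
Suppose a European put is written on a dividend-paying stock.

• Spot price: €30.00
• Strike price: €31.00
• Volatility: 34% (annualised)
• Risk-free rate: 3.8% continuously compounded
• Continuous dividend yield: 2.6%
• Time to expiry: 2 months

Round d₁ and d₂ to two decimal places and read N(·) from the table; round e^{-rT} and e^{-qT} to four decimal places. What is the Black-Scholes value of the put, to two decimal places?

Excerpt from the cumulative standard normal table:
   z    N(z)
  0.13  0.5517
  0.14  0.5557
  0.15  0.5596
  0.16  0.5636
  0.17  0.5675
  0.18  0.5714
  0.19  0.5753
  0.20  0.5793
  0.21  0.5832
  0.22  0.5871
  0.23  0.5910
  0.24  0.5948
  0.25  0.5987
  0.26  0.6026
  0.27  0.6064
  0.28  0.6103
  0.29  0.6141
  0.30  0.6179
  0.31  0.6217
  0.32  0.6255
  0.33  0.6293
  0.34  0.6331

€2.20

T = 0.1667;  σ√T = 0.1388
d₁ = [ln(30/31) + (0.038 − 0.026 + 0.34²/2)·0.1667] / 0.1388 = [-0.0328 + 0.0116] / 0.1388 = -0.1524 ⇒ -0.15
d₂ = d₁ − σ√T = -0.1524 − 0.1388 = -0.2912 ⇒ -0.29
exp(−qT) = exp(−0.026·0.1667) = 0.9957;  exp(−rT) = exp(−0.038·0.1667) = 0.9937
N(−d₂) = N(0.29) = 0.6141;  N(−d₁) = N(0.15) = 0.5596
P = 31·0.9937·0.6141 − 30·0.9957·0.5596 = 18.9172 − 16.7158 = 2.2014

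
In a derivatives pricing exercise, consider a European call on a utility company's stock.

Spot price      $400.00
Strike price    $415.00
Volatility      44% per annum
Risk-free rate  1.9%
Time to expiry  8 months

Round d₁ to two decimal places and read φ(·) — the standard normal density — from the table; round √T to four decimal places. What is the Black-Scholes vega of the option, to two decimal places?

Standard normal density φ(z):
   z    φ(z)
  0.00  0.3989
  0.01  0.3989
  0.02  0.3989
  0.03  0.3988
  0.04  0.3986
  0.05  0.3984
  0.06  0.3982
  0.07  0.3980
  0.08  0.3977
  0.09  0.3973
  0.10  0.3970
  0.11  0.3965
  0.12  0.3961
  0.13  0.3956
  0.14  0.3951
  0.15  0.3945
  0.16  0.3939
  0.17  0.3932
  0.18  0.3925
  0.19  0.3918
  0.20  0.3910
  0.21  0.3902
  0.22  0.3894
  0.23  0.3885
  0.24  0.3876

129.50

σ√T = 0.44·√0.6667 = 0.3593
d₁ = [ln(400/415) + (0.019 + 0.44²/2)·0.6667] / 0.3593 = [-0.0368 + 0.0772] / 0.3593 = 0.1124 → 0.11
√T = √0.6667 = 0.8165
φ(d₁) = φ(0.11) = 0.3965
vega = S·φ(d₁)·√T = 400·0.3965·0.8165 = 129.4969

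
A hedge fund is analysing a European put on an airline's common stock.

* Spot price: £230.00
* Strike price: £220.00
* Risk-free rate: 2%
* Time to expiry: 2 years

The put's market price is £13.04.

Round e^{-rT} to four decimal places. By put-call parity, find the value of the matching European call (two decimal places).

e^(−rT) = e^(−0.02·2) = 0.9608
Put-call parity: C − P = S − K·e^(−rT) = 230 − 220·0.9608 = 230 − 211.3760 = 18.6240
C = P + (C − P) = 13.04 + (18.6240) = 31.6640

£31.66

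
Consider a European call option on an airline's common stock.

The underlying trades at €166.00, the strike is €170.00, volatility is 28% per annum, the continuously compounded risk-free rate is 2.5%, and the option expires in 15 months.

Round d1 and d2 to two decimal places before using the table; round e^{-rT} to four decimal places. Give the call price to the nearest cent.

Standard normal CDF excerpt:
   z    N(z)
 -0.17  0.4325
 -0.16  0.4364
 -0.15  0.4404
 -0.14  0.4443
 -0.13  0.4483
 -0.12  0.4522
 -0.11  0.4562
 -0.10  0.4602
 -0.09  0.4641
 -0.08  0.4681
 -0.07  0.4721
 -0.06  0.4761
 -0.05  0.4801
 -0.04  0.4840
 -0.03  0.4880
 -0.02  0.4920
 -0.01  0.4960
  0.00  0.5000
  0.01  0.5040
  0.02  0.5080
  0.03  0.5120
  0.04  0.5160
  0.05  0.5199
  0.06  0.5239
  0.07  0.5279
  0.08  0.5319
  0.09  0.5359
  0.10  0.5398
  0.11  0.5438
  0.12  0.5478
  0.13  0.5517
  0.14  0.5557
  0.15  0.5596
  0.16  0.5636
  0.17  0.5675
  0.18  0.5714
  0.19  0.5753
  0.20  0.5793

€20.99

T = 1.25;  σ√T = 0.3130
d₁ = [ln(166/170) + (0.025 + ½·0.28²)·1.25] / (σ√T) = (-0.0238 + 0.0803) / 0.3130 = 0.1803 which rounds to 0.18
d₂ = 0.1803 − 0.3130 = -0.1328 which rounds to -0.13
e^(−rT) = e^(−0.025·1.25) = 0.9692
N(d₁) = N(0.18) = 0.5714;  N(d₂) = N(-0.13) = 0.4483
C = 166·0.5714 − 170·0.9692·0.4483 = 94.8524 − 73.8637 = 20.9887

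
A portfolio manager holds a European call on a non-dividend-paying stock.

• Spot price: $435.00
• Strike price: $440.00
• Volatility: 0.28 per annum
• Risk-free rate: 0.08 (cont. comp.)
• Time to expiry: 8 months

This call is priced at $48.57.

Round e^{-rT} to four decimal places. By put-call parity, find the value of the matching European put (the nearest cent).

$30.73

e^(−rT) = e^(−0.08·0.6667) = 0.9481
Put-call parity: C − P = S − K·e^(−rT) = 435 − 440·0.9481 = 435 − 417.1640 = 17.8360
P = C − (C − P) = 48.57 − (17.8360) = 30.7340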